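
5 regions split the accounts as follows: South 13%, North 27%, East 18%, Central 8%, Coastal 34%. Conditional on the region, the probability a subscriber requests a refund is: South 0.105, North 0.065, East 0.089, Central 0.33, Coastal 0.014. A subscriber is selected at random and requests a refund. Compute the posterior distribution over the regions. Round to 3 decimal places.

Prior × likelihood for each hypothesis:
  South: 0.13 × 0.105 = 0.01365
  North: 0.27 × 0.065 = 0.01755
  East: 0.18 × 0.089 = 0.01602
  Central: 0.08 × 0.33 = 0.0264
  Coastal: 0.34 × 0.014 = 0.00476
Total = 0.07838.
P(South | refund) = 0.01365/0.07838 ≈ 0.174
P(North | refund) = 0.01755/0.07838 ≈ 0.224
P(East | refund) = 0.01602/0.07838 ≈ 0.204
P(Central | refund) = 0.0264/0.07838 ≈ 0.337
P(Coastal | refund) = 0.00476/0.07838 ≈ 0.061

South 0.174, North 0.224, East 0.204, Central 0.337, Coastal 0.061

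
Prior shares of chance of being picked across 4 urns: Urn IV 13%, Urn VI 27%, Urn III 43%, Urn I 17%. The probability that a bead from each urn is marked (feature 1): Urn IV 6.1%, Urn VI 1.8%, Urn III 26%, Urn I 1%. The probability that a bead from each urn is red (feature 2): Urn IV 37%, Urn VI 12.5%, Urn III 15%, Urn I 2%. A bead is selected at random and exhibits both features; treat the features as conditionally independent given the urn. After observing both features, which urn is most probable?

Urn III

Compute prior × likelihood for every hypothesis:
  Urn IV: 0.13 × 0.061 × 0.37 = 0.0029341
  Urn VI: 0.27 × 0.018 × 0.125 = 0.0006075
  Urn III: 0.43 × 0.26 × 0.15 = 0.01677
  Urn I: 0.17 × 0.01 × 0.02 = 0.000034
Normalizing constant = 0.0203456.
Largest term belongs to Urn III, so Urn III is most probable.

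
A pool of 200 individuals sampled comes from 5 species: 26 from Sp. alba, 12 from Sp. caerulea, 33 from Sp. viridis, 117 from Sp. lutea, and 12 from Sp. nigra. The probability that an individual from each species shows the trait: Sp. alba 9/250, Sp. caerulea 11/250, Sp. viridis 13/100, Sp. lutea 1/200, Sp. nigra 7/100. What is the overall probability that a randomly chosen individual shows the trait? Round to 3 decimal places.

0.036

Compute prior × likelihood for every hypothesis:
  Sp. alba: 0.13 × 0.036 = 0.00468
  Sp. caerulea: 0.06 × 0.044 = 0.00264
  Sp. viridis: 0.165 × 0.13 = 0.02145
  Sp. lutea: 0.585 × 0.005 = 0.002925
  Sp. nigra: 0.06 × 0.07 = 0.0042
P(trait) = 0.00468 + 0.00264 + 0.02145 + 0.002925 + 0.0042 = 0.035895 → 0.036.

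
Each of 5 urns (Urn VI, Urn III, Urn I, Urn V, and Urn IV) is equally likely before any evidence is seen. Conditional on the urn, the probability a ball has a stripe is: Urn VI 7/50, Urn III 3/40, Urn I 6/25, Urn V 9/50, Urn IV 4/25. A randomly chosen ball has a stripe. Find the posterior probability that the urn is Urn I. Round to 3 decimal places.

Since the prior is uniform, the posterior is proportional to the likelihood:
  Urn VI: 0.14
  Urn III: 0.075
  Urn I: 0.24
  Urn V: 0.18
  Urn IV: 0.16
Sum = 0.795.
P(Urn I | evidence) = 0.24 / 0.795 ≈ 0.302.

0.302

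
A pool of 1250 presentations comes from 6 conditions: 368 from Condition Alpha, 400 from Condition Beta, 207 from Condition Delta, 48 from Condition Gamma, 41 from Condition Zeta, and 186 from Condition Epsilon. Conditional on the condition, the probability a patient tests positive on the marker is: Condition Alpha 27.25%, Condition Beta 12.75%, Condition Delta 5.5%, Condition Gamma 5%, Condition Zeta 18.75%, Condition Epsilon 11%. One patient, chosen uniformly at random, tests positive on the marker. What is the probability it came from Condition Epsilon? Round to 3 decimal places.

0.106

Compute prior × likelihood for every hypothesis:
  Condition Alpha: 0.2944 × 0.2725 = 0.080224
  Condition Beta: 0.32 × 0.1275 = 0.0408
  Condition Delta: 0.1656 × 0.055 = 0.009108
  Condition Gamma: 0.0384 × 0.05 = 0.00192
  Condition Zeta: 0.0328 × 0.1875 = 0.00615
  Condition Epsilon: 0.1488 × 0.11 = 0.016368
Sum = 0.15457.
P(Condition Epsilon | evidence) = 0.016368 / 0.15457 ≈ 0.106.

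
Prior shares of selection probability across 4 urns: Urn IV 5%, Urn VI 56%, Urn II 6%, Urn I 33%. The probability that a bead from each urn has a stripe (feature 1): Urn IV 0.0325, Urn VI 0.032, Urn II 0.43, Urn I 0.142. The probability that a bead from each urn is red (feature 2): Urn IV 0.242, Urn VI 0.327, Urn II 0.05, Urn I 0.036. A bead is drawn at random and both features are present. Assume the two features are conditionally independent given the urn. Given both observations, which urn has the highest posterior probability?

By Bayes' rule, posterior ∝ prior × likelihood:
  Urn IV: 0.05 × 0.0325 × 0.242 = 0.00039325
  Urn VI: 0.56 × 0.032 × 0.327 = 0.00585984
  Urn II: 0.06 × 0.43 × 0.05 = 0.00129
  Urn I: 0.33 × 0.142 × 0.036 = 0.00168696
Normalizing constant = 0.00923005.
Largest term belongs to Urn VI, so Urn VI is most probable.

Urn VI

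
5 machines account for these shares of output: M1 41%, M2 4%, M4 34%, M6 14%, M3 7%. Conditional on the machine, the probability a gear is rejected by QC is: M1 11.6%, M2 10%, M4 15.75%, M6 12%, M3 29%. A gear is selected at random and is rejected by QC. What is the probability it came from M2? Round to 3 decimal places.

Unnormalized posteriors (prior × likelihood):
  M1: 0.41 × 0.116 = 0.04756
  M2: 0.04 × 0.1 = 0.004
  M4: 0.34 × 0.1575 = 0.05355
  M6: 0.14 × 0.12 = 0.0168
  M3: 0.07 × 0.29 = 0.0203
Sum = 0.14221.
P(M2 | evidence) = 0.004 / 0.14221 ≈ 0.028.

0.028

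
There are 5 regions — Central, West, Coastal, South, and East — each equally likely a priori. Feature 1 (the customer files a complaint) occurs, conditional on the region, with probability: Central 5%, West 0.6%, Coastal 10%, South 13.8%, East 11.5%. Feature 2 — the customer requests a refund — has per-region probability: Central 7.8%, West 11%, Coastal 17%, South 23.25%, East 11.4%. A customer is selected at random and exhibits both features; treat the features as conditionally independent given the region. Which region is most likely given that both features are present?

South

With a uniform prior (1/5 each), posterior ∝ likelihood:
  Central: 0.05 × 0.078 = 0.0039
  West: 0.006 × 0.11 = 0.00066
  Coastal: 0.1 × 0.17 = 0.017
  South: 0.138 × 0.2325 = 0.032085
  East: 0.115 × 0.114 = 0.01311
Sum = 0.066755.
Largest term belongs to South, so South is most probable.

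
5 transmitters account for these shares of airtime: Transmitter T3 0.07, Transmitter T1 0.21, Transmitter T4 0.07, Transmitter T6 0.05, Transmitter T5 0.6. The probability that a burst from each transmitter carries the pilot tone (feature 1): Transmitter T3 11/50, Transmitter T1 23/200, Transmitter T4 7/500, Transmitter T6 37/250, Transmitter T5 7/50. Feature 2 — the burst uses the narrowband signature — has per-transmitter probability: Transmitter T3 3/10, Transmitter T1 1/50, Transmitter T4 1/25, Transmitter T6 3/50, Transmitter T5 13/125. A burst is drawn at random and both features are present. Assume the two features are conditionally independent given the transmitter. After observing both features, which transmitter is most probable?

Prior × likelihood for each hypothesis:
  Transmitter T3: 0.07 × 0.22 × 0.3 = 0.00462
  Transmitter T1: 0.21 × 0.115 × 0.02 = 0.000483
  Transmitter T4: 0.07 × 0.014 × 0.04 = 0.0000392
  Transmitter T6: 0.05 × 0.148 × 0.06 = 0.000444
  Transmitter T5: 0.6 × 0.14 × 0.104 = 0.008736
Normalizing constant = 0.0143222.
Largest term belongs to Transmitter T5, so Transmitter T5 is most probable.

Transmitter T5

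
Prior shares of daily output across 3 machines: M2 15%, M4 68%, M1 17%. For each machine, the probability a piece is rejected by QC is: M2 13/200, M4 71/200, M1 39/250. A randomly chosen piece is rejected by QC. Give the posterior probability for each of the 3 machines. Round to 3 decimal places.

M2 0.035, M4 0.869, M1 0.096

Compute prior × likelihood for every hypothesis:
  M2: 0.15 × 0.065 = 0.00975
  M4: 0.68 × 0.355 = 0.2414
  M1: 0.17 × 0.156 = 0.02652
Normalizing constant = 0.27767.
P(M2 | rejected) = 0.00975/0.27767 ≈ 0.035
P(M4 | rejected) = 0.2414/0.27767 ≈ 0.869
P(M1 | rejected) = 0.02652/0.27767 ≈ 0.096
(Check: 0.035+0.869+0.096 = 1.000.)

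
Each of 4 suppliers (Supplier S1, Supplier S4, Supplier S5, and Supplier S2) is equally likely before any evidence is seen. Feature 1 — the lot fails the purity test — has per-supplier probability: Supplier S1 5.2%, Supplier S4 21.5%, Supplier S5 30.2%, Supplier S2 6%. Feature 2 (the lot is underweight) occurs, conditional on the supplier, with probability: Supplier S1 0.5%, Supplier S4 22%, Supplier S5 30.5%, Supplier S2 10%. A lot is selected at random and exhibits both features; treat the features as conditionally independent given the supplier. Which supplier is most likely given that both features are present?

Supplier S5

With a uniform prior (1/4 each), posterior ∝ likelihood:
  Supplier S1: 0.052 × 0.005 = 0.00026
  Supplier S4: 0.215 × 0.22 = 0.0473
  Supplier S5: 0.302 × 0.305 = 0.09211
  Supplier S2: 0.06 × 0.1 = 0.006
Normalizing constant = 0.14567.
Largest term belongs to Supplier S5, so Supplier S5 is most probable.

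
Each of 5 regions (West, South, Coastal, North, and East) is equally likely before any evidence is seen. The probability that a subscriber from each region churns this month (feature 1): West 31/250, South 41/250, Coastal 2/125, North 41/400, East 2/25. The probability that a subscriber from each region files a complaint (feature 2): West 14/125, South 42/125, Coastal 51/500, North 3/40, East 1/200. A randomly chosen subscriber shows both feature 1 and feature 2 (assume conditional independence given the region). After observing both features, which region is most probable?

South

With a uniform prior (1/5 each), posterior ∝ likelihood:
  West: 0.124 × 0.112 = 0.013888
  South: 0.164 × 0.336 = 0.055104
  Coastal: 0.016 × 0.102 = 0.001632
  North: 0.1025 × 0.075 = 0.0076875
  East: 0.08 × 0.005 = 0.0004
Normalizing constant = 0.0787115.
Largest term belongs to South, so South is most probable.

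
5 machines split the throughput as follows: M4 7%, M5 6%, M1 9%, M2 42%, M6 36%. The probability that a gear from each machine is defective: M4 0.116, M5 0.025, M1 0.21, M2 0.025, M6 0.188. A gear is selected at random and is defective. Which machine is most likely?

By Bayes' rule, posterior ∝ prior × likelihood:
  M4: 0.07 × 0.116 = 0.00812
  M5: 0.06 × 0.025 = 0.0015
  M1: 0.09 × 0.21 = 0.0189
  M2: 0.42 × 0.025 = 0.0105
  M6: 0.36 × 0.188 = 0.06768
Sum = 0.1067.
Largest term belongs to M6, so M6 is most probable.

M6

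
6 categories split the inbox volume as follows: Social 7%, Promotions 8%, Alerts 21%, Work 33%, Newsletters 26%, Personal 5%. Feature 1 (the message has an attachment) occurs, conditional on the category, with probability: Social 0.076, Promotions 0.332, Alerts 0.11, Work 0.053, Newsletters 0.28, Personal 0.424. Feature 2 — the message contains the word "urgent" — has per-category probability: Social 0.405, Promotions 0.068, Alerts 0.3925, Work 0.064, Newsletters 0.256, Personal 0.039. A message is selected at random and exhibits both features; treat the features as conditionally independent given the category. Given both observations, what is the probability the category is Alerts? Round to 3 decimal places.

0.270

By Bayes' rule, posterior ∝ prior × likelihood:
  Social: 0.07 × 0.076 × 0.405 = 0.0021546
  Promotions: 0.08 × 0.332 × 0.068 = 0.00180608
  Alerts: 0.21 × 0.11 × 0.3925 = 0.00906675
  Work: 0.33 × 0.053 × 0.064 = 0.00111936
  Newsletters: 0.26 × 0.28 × 0.256 = 0.0186368
  Personal: 0.05 × 0.424 × 0.039 = 0.0008268
Sum = 0.03361039.
P(Alerts | evidence) = 0.00906675 / 0.03361039 ≈ 0.270.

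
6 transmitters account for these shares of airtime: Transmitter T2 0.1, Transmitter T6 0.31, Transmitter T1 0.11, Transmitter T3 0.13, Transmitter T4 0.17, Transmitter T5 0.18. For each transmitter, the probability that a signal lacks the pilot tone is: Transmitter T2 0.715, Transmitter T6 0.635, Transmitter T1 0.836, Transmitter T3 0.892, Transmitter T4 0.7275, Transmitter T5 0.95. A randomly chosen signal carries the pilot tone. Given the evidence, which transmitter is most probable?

Taking complements, P(pilot | each) = Transmitter T2 0.285, Transmitter T6 0.365, Transmitter T1 0.164, Transmitter T3 0.108, Transmitter T4 0.2725, Transmitter T5 0.05.
Unnormalized posteriors (prior × likelihood):
  Transmitter T2: 0.1 × 0.285 = 0.0285
  Transmitter T6: 0.31 × 0.365 = 0.11315
  Transmitter T1: 0.11 × 0.164 = 0.01804
  Transmitter T3: 0.13 × 0.108 = 0.01404
  Transmitter T4: 0.17 × 0.2725 = 0.046325
  Transmitter T5: 0.18 × 0.05 = 0.009
Sum = 0.229055.
Largest term belongs to Transmitter T6, so Transmitter T6 is most probable.

Transmitter T6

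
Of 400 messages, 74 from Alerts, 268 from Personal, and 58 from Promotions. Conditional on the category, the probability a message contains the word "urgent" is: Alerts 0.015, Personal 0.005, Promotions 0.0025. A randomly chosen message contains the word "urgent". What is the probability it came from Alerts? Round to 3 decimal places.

0.428

Prior × likelihood for each hypothesis:
  Alerts: 0.185 × 0.015 = 0.002775
  Personal: 0.67 × 0.005 = 0.00335
  Promotions: 0.145 × 0.0025 = 0.0003625
Total = 0.0064875.
P(Alerts | evidence) = 0.002775 / 0.0064875 ≈ 0.428.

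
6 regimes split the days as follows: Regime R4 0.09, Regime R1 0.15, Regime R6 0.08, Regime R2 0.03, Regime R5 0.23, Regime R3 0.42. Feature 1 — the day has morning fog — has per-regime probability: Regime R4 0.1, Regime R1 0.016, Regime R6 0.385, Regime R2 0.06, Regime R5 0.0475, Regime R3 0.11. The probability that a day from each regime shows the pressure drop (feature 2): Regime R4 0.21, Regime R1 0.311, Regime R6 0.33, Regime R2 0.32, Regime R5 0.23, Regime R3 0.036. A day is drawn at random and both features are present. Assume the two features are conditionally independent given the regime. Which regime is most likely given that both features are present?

Regime R6

By Bayes' rule, posterior ∝ prior × likelihood:
  Regime R4: 0.09 × 0.1 × 0.21 = 0.00189
  Regime R1: 0.15 × 0.016 × 0.311 = 0.0007464
  Regime R6: 0.08 × 0.385 × 0.33 = 0.010164
  Regime R2: 0.03 × 0.06 × 0.32 = 0.000576
  Regime R5: 0.23 × 0.0475 × 0.23 = 0.00251275
  Regime R3: 0.42 × 0.11 × 0.036 = 0.0016632
Sum = 0.01755235.
Largest term belongs to Regime R6, so Regime R6 is most probable.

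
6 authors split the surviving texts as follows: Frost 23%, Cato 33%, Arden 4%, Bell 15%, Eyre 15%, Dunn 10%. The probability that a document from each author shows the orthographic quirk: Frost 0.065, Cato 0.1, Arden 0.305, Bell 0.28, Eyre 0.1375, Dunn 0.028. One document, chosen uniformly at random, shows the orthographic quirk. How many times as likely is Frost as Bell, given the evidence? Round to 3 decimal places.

0.356

Compute prior × likelihood for every hypothesis:
  Frost: 0.23 × 0.065 = 0.01495
  Cato: 0.33 × 0.1 = 0.033
  Arden: 0.04 × 0.305 = 0.0122
  Bell: 0.15 × 0.28 = 0.042
  Eyre: 0.15 × 0.1375 = 0.020625
  Dunn: 0.1 × 0.028 = 0.0028
Sum = 0.125575.
The ratio is 0.01495 / 0.042 (the normalizer cancels) = 0.356.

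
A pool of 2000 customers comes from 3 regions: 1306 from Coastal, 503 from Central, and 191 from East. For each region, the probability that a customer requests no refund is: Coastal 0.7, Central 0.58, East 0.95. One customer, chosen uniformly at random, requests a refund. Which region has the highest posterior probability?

Taking complements, P(refund | each) = Coastal 0.3, Central 0.42, East 0.05.
By Bayes' rule, posterior ∝ prior × likelihood:
  Coastal: 0.653 × 0.3 = 0.1959
  Central: 0.2515 × 0.42 = 0.10563
  East: 0.0955 × 0.05 = 0.004775
Total = 0.306305.
Largest term belongs to Coastal, so Coastal is most probable.

Coastal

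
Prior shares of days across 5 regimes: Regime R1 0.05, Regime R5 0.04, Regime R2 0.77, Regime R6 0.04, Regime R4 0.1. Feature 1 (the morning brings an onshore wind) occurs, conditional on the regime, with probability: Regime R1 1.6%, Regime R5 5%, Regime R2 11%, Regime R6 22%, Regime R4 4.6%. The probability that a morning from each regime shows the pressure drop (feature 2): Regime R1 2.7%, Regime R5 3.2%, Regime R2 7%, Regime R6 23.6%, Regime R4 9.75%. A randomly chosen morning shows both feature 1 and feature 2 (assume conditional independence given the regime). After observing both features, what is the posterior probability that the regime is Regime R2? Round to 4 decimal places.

Unnormalized posteriors (prior × likelihood):
  Regime R1: 0.05 × 0.016 × 0.027 = 0.0000216
  Regime R5: 0.04 × 0.05 × 0.032 = 0.000064
  Regime R2: 0.77 × 0.11 × 0.07 = 0.005929
  Regime R6: 0.04 × 0.22 × 0.236 = 0.0020768
  Regime R4: 0.1 × 0.046 × 0.0975 = 0.0004485
Total = 0.0085399.
P(Regime R2 | evidence) = 0.005929 / 0.0085399 ≈ 0.6943.

0.6943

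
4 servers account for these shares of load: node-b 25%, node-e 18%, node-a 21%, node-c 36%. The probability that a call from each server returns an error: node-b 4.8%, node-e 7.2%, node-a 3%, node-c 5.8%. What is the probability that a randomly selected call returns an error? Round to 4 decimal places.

0.0521

Prior × likelihood for each hypothesis:
  node-b: 0.25 × 0.048 = 0.012
  node-e: 0.18 × 0.072 = 0.01296
  node-a: 0.21 × 0.03 = 0.0063
  node-c: 0.36 × 0.058 = 0.02088
P(error) = 0.012 + 0.01296 + 0.0063 + 0.02088 = 0.05214 → 0.0521.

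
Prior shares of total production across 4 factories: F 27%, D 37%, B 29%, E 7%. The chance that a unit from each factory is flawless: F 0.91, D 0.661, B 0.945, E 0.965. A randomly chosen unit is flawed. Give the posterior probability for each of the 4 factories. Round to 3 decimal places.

F 0.145, D 0.746, B 0.095, E 0.015

Taking complements, P(flawed | each) = F 0.09, D 0.339, B 0.055, E 0.035.
By Bayes' rule, posterior ∝ prior × likelihood:
  F: 0.27 × 0.09 = 0.0243
  D: 0.37 × 0.339 = 0.12543
  B: 0.29 × 0.055 = 0.01595
  E: 0.07 × 0.035 = 0.00245
Total = 0.16813.
P(F | flawed) = 0.0243/0.16813 ≈ 0.145
P(D | flawed) = 0.12543/0.16813 ≈ 0.746
P(B | flawed) = 0.01595/0.16813 ≈ 0.095
P(E | flawed) = 0.00245/0.16813 ≈ 0.015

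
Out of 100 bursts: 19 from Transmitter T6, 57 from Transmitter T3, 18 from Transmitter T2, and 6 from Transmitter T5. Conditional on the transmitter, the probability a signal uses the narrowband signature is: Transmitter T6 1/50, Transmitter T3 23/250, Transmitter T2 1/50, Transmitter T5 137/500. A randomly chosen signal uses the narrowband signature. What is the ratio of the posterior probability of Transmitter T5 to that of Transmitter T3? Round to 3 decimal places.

Prior × likelihood for each hypothesis:
  Transmitter T6: 0.19 × 0.02 = 0.0038
  Transmitter T3: 0.57 × 0.092 = 0.05244
  Transmitter T2: 0.18 × 0.02 = 0.0036
  Transmitter T5: 0.06 × 0.274 = 0.01644
Sum = 0.07628.
The ratio is 0.01644 / 0.05244 (the normalizer cancels) = 0.314.

0.314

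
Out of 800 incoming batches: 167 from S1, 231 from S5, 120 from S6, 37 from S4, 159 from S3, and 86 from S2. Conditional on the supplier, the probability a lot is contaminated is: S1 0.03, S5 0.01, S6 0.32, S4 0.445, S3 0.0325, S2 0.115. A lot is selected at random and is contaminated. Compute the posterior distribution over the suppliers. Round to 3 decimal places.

Compute prior × likelihood for every hypothesis:
  S1: 0.20875 × 0.03 = 0.0062625
  S5: 0.28875 × 0.01 = 0.0028875
  S6: 0.15 × 0.32 = 0.048
  S4: 0.04625 × 0.445 = 0.02058125
  S3: 0.19875 × 0.0325 = 0.006459375
  S2: 0.1075 × 0.115 = 0.0123625
Normalizing constant = 0.096553125.
P(S1 | contaminated) = 0.0062625/0.096553125 ≈ 0.065
P(S5 | contaminated) = 0.0028875/0.096553125 ≈ 0.030
P(S6 | contaminated) = 0.048/0.096553125 ≈ 0.497
P(S4 | contaminated) = 0.02058125/0.096553125 ≈ 0.213
P(S3 | contaminated) = 0.006459375/0.096553125 ≈ 0.067
P(S2 | contaminated) = 0.0123625/0.096553125 ≈ 0.128
(Check: 0.065+0.030+0.497+0.213+0.067+0.128 = 1.000.)

S1 0.065, S5 0.030, S6 0.497, S4 0.213, S3 0.067, S2 0.128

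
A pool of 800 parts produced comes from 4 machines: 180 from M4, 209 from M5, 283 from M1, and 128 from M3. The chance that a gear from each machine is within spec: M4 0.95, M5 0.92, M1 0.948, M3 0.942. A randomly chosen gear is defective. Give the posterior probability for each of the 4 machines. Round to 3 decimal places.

Taking complements, P(defective | each) = M4 0.05, M5 0.08, M1 0.052, M3 0.058.
Prior × likelihood for each hypothesis:
  M4: 0.225 × 0.05 = 0.01125
  M5: 0.26125 × 0.08 = 0.0209
  M1: 0.35375 × 0.052 = 0.018395
  M3: 0.16 × 0.058 = 0.00928
Sum = 0.059825.
P(M4 | defective) = 0.01125/0.059825 ≈ 0.188
P(M5 | defective) = 0.0209/0.059825 ≈ 0.349
P(M1 | defective) = 0.018395/0.059825 ≈ 0.307
P(M3 | defective) = 0.00928/0.059825 ≈ 0.155

M4 0.188, M5 0.349, M1 0.307, M3 0.155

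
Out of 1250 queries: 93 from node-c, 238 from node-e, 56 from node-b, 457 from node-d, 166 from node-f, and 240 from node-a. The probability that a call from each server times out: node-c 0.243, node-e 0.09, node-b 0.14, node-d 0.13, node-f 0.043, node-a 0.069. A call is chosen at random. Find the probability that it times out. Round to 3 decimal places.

By Bayes' rule, posterior ∝ prior × likelihood:
  node-c: 0.0744 × 0.243 = 0.0180792
  node-e: 0.1904 × 0.09 = 0.017136
  node-b: 0.0448 × 0.14 = 0.006272
  node-d: 0.3656 × 0.13 = 0.047528
  node-f: 0.1328 × 0.043 = 0.0057104
  node-a: 0.192 × 0.069 = 0.013248
P(timeout) = 0.0180792 + 0.017136 + 0.006272 + 0.047528 + 0.0057104 + 0.013248 = 0.1079736 → 0.108.

0.108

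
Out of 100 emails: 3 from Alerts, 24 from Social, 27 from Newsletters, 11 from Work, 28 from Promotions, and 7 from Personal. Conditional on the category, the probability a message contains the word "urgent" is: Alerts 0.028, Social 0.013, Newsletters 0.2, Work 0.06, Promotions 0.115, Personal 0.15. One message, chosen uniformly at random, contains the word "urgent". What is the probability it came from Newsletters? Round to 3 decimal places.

Unnormalized posteriors (prior × likelihood):
  Alerts: 0.03 × 0.028 = 0.00084
  Social: 0.24 × 0.013 = 0.00312
  Newsletters: 0.27 × 0.2 = 0.054
  Work: 0.11 × 0.06 = 0.0066
  Promotions: 0.28 × 0.115 = 0.0322
  Personal: 0.07 × 0.15 = 0.0105
Sum = 0.10726.
P(Newsletters | evidence) = 0.054 / 0.10726 ≈ 0.503.

0.503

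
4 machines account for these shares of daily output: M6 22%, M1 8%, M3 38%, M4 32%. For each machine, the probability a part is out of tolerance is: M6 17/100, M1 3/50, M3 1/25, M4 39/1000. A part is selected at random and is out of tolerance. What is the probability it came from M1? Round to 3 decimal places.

0.069

Unnormalized posteriors (prior × likelihood):
  M6: 0.22 × 0.17 = 0.0374
  M1: 0.08 × 0.06 = 0.0048
  M3: 0.38 × 0.04 = 0.0152
  M4: 0.32 × 0.039 = 0.01248
Sum = 0.06988.
P(M1 | evidence) = 0.0048 / 0.06988 ≈ 0.069.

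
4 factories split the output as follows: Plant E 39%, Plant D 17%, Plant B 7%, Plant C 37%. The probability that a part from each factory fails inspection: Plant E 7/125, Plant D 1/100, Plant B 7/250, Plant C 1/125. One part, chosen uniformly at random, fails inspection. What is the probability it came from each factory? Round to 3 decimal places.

Plant E 0.767, Plant D 0.060, Plant B 0.069, Plant C 0.104

Unnormalized posteriors (prior × likelihood):
  Plant E: 0.39 × 0.056 = 0.02184
  Plant D: 0.17 × 0.01 = 0.0017
  Plant B: 0.07 × 0.028 = 0.00196
  Plant C: 0.37 × 0.008 = 0.00296
Sum = 0.02846.
P(Plant E | nonconforming) = 0.02184/0.02846 ≈ 0.767
P(Plant D | nonconforming) = 0.0017/0.02846 ≈ 0.060
P(Plant B | nonconforming) = 0.00196/0.02846 ≈ 0.069
P(Plant C | nonconforming) = 0.00296/0.02846 ≈ 0.104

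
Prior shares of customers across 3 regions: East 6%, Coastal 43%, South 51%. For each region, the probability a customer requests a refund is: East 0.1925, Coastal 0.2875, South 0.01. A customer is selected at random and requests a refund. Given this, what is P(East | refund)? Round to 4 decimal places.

0.0823

By Bayes' rule, posterior ∝ prior × likelihood:
  East: 0.06 × 0.1925 = 0.01155
  Coastal: 0.43 × 0.2875 = 0.123625
  South: 0.51 × 0.01 = 0.0051
Normalizing constant = 0.140275.
P(East | evidence) = 0.01155 / 0.140275 ≈ 0.0823.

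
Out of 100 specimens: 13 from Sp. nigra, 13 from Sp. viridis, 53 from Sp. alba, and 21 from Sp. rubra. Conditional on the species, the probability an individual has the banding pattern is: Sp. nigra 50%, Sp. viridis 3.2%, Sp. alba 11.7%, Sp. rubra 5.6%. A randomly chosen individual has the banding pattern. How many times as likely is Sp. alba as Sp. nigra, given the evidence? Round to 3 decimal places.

0.954

By Bayes' rule, posterior ∝ prior × likelihood:
  Sp. nigra: 0.13 × 0.5 = 0.065
  Sp. viridis: 0.13 × 0.032 = 0.00416
  Sp. alba: 0.53 × 0.117 = 0.06201
  Sp. rubra: 0.21 × 0.056 = 0.01176
Total = 0.14293.
The ratio is 0.06201 / 0.065 (the normalizer cancels) = 0.954.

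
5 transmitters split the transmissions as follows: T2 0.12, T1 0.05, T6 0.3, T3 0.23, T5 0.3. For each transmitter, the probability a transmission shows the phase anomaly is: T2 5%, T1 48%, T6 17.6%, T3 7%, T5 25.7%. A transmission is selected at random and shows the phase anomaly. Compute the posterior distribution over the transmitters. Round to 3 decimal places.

T2 0.034, T1 0.136, T6 0.300, T3 0.091, T5 0.438

By Bayes' rule, posterior ∝ prior × likelihood:
  T2: 0.12 × 0.05 = 0.006
  T1: 0.05 × 0.48 = 0.024
  T6: 0.3 × 0.176 = 0.0528
  T3: 0.23 × 0.07 = 0.0161
  T5: 0.3 × 0.257 = 0.0771
Sum = 0.176.
P(T2 | anomaly) = 0.006/0.176 ≈ 0.034
P(T1 | anomaly) = 0.024/0.176 ≈ 0.136
P(T6 | anomaly) = 0.0528/0.176 ≈ 0.300
P(T3 | anomaly) = 0.0161/0.176 ≈ 0.091
P(T5 | anomaly) = 0.0771/0.176 ≈ 0.438
(Check: 0.034+0.136+0.300+0.091+0.438 = 0.999.)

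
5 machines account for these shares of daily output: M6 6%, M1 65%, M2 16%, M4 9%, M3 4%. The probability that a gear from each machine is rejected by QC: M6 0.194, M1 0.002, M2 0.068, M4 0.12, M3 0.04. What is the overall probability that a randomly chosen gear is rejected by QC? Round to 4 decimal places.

0.0362

By Bayes' rule, posterior ∝ prior × likelihood:
  M6: 0.06 × 0.194 = 0.01164
  M1: 0.65 × 0.002 = 0.0013
  M2: 0.16 × 0.068 = 0.01088
  M4: 0.09 × 0.12 = 0.0108
  M3: 0.04 × 0.04 = 0.0016
P(rejected) = 0.01164 + 0.0013 + 0.01088 + 0.0108 + 0.0016 = 0.03622 → 0.0362.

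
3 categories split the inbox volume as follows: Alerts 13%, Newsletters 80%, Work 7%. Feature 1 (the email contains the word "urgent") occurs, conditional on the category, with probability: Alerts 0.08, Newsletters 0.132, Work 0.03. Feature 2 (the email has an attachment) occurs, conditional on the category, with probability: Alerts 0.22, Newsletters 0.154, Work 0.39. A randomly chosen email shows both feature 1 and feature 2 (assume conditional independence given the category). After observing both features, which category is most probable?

Newsletters

Unnormalized posteriors (prior × likelihood):
  Alerts: 0.13 × 0.08 × 0.22 = 0.002288
  Newsletters: 0.8 × 0.132 × 0.154 = 0.0162624
  Work: 0.07 × 0.03 × 0.39 = 0.000819
Total = 0.0193694.
Largest term belongs to Newsletters, so Newsletters is most probable.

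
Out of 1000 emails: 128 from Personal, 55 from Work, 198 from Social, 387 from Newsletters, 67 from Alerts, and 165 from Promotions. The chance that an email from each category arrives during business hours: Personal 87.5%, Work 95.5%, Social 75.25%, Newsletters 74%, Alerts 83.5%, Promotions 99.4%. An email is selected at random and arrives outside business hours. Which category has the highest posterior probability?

Newsletters

Taking complements, P(off-hours | each) = Personal 0.125, Work 0.045, Social 0.2475, Newsletters 0.26, Alerts 0.165, Promotions 0.006.
Compute prior × likelihood for every hypothesis:
  Personal: 0.128 × 0.125 = 0.016
  Work: 0.055 × 0.045 = 0.002475
  Social: 0.198 × 0.2475 = 0.049005
  Newsletters: 0.387 × 0.26 = 0.10062
  Alerts: 0.067 × 0.165 = 0.011055
  Promotions: 0.165 × 0.006 = 0.00099
Normalizing constant = 0.180145.
Largest term belongs to Newsletters, so Newsletters is most probable.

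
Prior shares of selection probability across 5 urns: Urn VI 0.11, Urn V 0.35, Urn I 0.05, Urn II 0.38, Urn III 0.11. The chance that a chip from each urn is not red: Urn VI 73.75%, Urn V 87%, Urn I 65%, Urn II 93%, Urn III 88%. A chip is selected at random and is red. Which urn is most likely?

Taking complements, P(red | each) = Urn VI 0.2625, Urn V 0.13, Urn I 0.35, Urn II 0.07, Urn III 0.12.
Prior × likelihood for each hypothesis:
  Urn VI: 0.11 × 0.2625 = 0.028875
  Urn V: 0.35 × 0.13 = 0.0455
  Urn I: 0.05 × 0.35 = 0.0175
  Urn II: 0.38 × 0.07 = 0.0266
  Urn III: 0.11 × 0.12 = 0.0132
Sum = 0.131675.
Largest term belongs to Urn V, so Urn V is most probable.

Urn V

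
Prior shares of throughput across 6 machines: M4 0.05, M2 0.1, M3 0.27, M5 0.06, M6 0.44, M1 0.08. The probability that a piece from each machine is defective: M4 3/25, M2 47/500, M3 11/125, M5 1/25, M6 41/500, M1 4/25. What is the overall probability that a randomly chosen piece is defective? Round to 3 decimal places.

Prior × likelihood for each hypothesis:
  M4: 0.05 × 0.12 = 0.006
  M2: 0.1 × 0.094 = 0.0094
  M3: 0.27 × 0.088 = 0.02376
  M5: 0.06 × 0.04 = 0.0024
  M6: 0.44 × 0.082 = 0.03608
  M1: 0.08 × 0.16 = 0.0128
P(defective) = 0.006 + 0.0094 + 0.02376 + 0.0024 + 0.03608 + 0.0128 = 0.09044 → 0.090.

0.090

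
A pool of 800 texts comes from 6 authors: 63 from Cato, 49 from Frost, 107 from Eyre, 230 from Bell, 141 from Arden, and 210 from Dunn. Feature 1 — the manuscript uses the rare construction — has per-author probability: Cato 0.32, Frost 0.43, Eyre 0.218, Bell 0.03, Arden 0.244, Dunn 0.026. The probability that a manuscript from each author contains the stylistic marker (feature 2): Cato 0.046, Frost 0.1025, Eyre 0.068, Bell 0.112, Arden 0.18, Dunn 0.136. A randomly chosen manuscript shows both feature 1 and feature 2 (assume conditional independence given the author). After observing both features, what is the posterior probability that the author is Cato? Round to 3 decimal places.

Compute prior × likelihood for every hypothesis:
  Cato: 0.07875 × 0.32 × 0.046 = 0.0011592
  Frost: 0.06125 × 0.43 × 0.1025 = 0.00269959375
  Eyre: 0.13375 × 0.218 × 0.068 = 0.00198271
  Bell: 0.2875 × 0.03 × 0.112 = 0.000966
  Arden: 0.17625 × 0.244 × 0.18 = 0.0077409
  Dunn: 0.2625 × 0.026 × 0.136 = 0.0009282
Total = 0.01547660375.
P(Cato | evidence) = 0.0011592 / 0.01547660375 ≈ 0.075.

0.075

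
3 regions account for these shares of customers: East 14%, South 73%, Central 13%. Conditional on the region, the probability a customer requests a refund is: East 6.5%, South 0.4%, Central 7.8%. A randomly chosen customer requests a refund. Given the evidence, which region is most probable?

Central

Unnormalized posteriors (prior × likelihood):
  East: 0.14 × 0.065 = 0.0091
  South: 0.73 × 0.004 = 0.00292
  Central: 0.13 × 0.078 = 0.01014
Normalizing constant = 0.02216.
Largest term belongs to Central, so Central is most probable.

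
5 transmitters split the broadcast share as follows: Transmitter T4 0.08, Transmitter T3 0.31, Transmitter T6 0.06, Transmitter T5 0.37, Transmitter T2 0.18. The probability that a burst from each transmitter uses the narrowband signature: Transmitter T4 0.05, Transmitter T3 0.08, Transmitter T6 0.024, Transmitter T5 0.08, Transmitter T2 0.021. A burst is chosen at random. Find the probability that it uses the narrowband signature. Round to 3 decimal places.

0.064

Unnormalized posteriors (prior × likelihood):
  Transmitter T4: 0.08 × 0.05 = 0.004
  Transmitter T3: 0.31 × 0.08 = 0.0248
  Transmitter T6: 0.06 × 0.024 = 0.00144
  Transmitter T5: 0.37 × 0.08 = 0.0296
  Transmitter T2: 0.18 × 0.021 = 0.00378
P(narrowband) = 0.004 + 0.0248 + 0.00144 + 0.0296 + 0.00378 = 0.06362 → 0.064.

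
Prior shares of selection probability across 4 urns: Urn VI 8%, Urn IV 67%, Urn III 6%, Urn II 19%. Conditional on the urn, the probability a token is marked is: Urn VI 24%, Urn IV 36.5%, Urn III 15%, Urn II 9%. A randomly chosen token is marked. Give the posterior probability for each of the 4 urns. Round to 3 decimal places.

Compute prior × likelihood for every hypothesis:
  Urn VI: 0.08 × 0.24 = 0.0192
  Urn IV: 0.67 × 0.365 = 0.24455
  Urn III: 0.06 × 0.15 = 0.009
  Urn II: 0.19 × 0.09 = 0.0171
Total = 0.28985.
P(Urn VI | marked) = 0.0192/0.28985 ≈ 0.066
P(Urn IV | marked) = 0.24455/0.28985 ≈ 0.844
P(Urn III | marked) = 0.009/0.28985 ≈ 0.031
P(Urn II | marked) = 0.0171/0.28985 ≈ 0.059

Urn VI 0.066, Urn IV 0.844, Urn III 0.031, Urn II 0.059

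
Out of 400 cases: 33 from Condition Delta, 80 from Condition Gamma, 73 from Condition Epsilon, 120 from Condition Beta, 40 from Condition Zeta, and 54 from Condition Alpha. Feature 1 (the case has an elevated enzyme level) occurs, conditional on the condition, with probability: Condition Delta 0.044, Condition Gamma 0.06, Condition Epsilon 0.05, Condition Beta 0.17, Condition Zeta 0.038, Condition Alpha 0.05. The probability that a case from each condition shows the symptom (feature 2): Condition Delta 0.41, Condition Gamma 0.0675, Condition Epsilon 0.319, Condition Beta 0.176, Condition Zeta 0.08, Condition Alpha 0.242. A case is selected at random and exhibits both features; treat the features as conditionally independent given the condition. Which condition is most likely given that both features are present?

Condition Beta

Unnormalized posteriors (prior × likelihood):
  Condition Delta: 0.0825 × 0.044 × 0.41 = 0.0014883
  Condition Gamma: 0.2 × 0.06 × 0.0675 = 0.00081
  Condition Epsilon: 0.1825 × 0.05 × 0.319 = 0.002910875
  Condition Beta: 0.3 × 0.17 × 0.176 = 0.008976
  Condition Zeta: 0.1 × 0.038 × 0.08 = 0.000304
  Condition Alpha: 0.135 × 0.05 × 0.242 = 0.0016335
Normalizing constant = 0.016122675.
Largest term belongs to Condition Beta, so Condition Beta is most probable.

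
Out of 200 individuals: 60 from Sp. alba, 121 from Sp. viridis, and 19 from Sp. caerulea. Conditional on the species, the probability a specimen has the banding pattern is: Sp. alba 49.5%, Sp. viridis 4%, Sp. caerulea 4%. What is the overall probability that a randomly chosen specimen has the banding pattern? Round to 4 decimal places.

By Bayes' rule, posterior ∝ prior × likelihood:
  Sp. alba: 0.3 × 0.495 = 0.1485
  Sp. viridis: 0.605 × 0.04 = 0.0242
  Sp. caerulea: 0.095 × 0.04 = 0.0038
P(banded) = 0.1485 + 0.0242 + 0.0038 = 0.1765 → 0.1765.

0.1765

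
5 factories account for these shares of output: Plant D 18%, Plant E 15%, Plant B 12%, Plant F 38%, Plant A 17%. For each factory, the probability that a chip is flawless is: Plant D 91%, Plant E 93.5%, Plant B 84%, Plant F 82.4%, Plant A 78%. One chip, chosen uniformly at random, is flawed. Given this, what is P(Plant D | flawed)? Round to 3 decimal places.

Taking complements, P(flawed | each) = Plant D 0.09, Plant E 0.065, Plant B 0.16, Plant F 0.176, Plant A 0.22.
Prior × likelihood for each hypothesis:
  Plant D: 0.18 × 0.09 = 0.0162
  Plant E: 0.15 × 0.065 = 0.00975
  Plant B: 0.12 × 0.16 = 0.0192
  Plant F: 0.38 × 0.176 = 0.06688
  Plant A: 0.17 × 0.22 = 0.0374
Sum = 0.14943.
P(Plant D | evidence) = 0.0162 / 0.14943 ≈ 0.108.

0.108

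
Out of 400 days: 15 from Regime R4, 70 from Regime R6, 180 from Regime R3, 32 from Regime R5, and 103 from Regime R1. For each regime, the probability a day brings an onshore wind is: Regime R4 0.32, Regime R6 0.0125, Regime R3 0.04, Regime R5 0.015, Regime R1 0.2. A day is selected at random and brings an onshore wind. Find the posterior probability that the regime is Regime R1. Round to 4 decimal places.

0.6067

Compute prior × likelihood for every hypothesis:
  Regime R4: 0.0375 × 0.32 = 0.012
  Regime R6: 0.175 × 0.0125 = 0.0021875
  Regime R3: 0.45 × 0.04 = 0.018
  Regime R5: 0.08 × 0.015 = 0.0012
  Regime R1: 0.2575 × 0.2 = 0.0515
Normalizing constant = 0.0848875.
P(Regime R1 | evidence) = 0.0515 / 0.0848875 ≈ 0.6067.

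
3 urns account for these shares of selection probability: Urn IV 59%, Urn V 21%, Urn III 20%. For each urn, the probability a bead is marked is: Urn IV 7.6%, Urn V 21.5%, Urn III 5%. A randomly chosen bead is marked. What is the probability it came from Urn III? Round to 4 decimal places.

0.1000

By Bayes' rule, posterior ∝ prior × likelihood:
  Urn IV: 0.59 × 0.076 = 0.04484
  Urn V: 0.21 × 0.215 = 0.04515
  Urn III: 0.2 × 0.05 = 0.01
Normalizing constant = 0.09999.
P(Urn III | evidence) = 0.01 / 0.09999 ≈ 0.1000.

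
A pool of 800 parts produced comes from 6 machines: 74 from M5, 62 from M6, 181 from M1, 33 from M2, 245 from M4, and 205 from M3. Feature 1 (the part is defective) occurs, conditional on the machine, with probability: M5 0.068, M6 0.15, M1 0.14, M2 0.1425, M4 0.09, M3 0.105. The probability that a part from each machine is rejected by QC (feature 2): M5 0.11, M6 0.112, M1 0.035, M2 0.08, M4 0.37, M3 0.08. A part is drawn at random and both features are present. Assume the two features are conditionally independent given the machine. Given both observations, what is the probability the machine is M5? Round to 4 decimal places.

Prior × likelihood for each hypothesis:
  M5: 0.0925 × 0.068 × 0.11 = 0.0006919
  M6: 0.0775 × 0.15 × 0.112 = 0.001302
  M1: 0.22625 × 0.14 × 0.035 = 0.001108625
  M2: 0.04125 × 0.1425 × 0.08 = 0.00047025
  M4: 0.30625 × 0.09 × 0.37 = 0.010198125
  M3: 0.25625 × 0.105 × 0.08 = 0.0021525
Total = 0.0159234.
P(M5 | evidence) = 0.0006919 / 0.0159234 ≈ 0.0435.

0.0435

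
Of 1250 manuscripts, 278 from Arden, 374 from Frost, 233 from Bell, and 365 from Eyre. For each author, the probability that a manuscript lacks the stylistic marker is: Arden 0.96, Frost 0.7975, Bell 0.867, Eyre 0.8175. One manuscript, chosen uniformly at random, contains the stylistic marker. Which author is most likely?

Frost

Taking complements, P(marker | each) = Arden 0.04, Frost 0.2025, Bell 0.133, Eyre 0.1825.
Prior × likelihood for each hypothesis:
  Arden: 0.2224 × 0.04 = 0.008896
  Frost: 0.2992 × 0.2025 = 0.060588
  Bell: 0.1864 × 0.133 = 0.0247912
  Eyre: 0.292 × 0.1825 = 0.05329
Normalizing constant = 0.1475652.
Largest term belongs to Frost, so Frost is most probable.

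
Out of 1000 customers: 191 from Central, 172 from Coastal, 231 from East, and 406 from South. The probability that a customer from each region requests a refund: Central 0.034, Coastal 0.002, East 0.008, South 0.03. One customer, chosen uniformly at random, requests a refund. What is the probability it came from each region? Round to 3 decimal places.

Central 0.311, Coastal 0.016, East 0.089, South 0.584

Prior × likelihood for each hypothesis:
  Central: 0.191 × 0.034 = 0.006494
  Coastal: 0.172 × 0.002 = 0.000344
  East: 0.231 × 0.008 = 0.001848
  South: 0.406 × 0.03 = 0.01218
Normalizing constant = 0.020866.
P(Central | refund) = 0.006494/0.020866 ≈ 0.311
P(Coastal | refund) = 0.000344/0.020866 ≈ 0.016
P(East | refund) = 0.001848/0.020866 ≈ 0.089
P(South | refund) = 0.01218/0.020866 ≈ 0.584
(Check: 0.311+0.016+0.089+0.584 = 1.000.)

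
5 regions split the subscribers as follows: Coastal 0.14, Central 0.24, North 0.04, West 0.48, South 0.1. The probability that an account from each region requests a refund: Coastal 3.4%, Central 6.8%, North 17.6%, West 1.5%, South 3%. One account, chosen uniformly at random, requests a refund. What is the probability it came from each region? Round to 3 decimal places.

By Bayes' rule, posterior ∝ prior × likelihood:
  Coastal: 0.14 × 0.034 = 0.00476
  Central: 0.24 × 0.068 = 0.01632
  North: 0.04 × 0.176 = 0.00704
  West: 0.48 × 0.015 = 0.0072
  South: 0.1 × 0.03 = 0.003
Normalizing constant = 0.03832.
P(Coastal | refund) = 0.00476/0.03832 ≈ 0.124
P(Central | refund) = 0.01632/0.03832 ≈ 0.426
P(North | refund) = 0.00704/0.03832 ≈ 0.184
P(West | refund) = 0.0072/0.03832 ≈ 0.188
P(South | refund) = 0.003/0.03832 ≈ 0.078

Coastal 0.124, Central 0.426, North 0.184, West 0.188, South 0.078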